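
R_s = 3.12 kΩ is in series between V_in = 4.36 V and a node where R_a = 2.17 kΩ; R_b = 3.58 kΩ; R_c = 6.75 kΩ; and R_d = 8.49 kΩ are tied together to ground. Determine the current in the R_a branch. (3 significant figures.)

Equivalent of the parallel group: R_p = 0.9939 kΩ.
V_A = 4.36 × 0.9939/4.114 = 1.053 V.
Branch current I = V_A/R_a = 1.053/2.17 = 0.4854 mA.

I ≈ 0.485 mA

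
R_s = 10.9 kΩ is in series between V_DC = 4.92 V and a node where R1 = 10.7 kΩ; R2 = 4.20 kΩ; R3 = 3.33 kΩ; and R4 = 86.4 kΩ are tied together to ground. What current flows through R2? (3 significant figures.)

Parallel bank: R_p = 1/(1/10.7 + 1/4.20 + 1/3.33 + 1/86.4) = 1.554 kΩ.
Node voltage V_A = V_DC · R_p/(R_s + R_p) = 4.92 × 0.1248 = 0.6140 V.
Branch current I = V_A/R2 = 0.6140/4.20 = 0.1462 mA.
(Check via current divider: I_total = 0.3950 mA; share G_k/ΣG = 0.3700 → same result.)

I ≈ 0.146 mA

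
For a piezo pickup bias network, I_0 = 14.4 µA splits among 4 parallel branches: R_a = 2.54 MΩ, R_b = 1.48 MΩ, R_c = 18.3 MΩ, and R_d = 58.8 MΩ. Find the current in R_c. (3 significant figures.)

I ≈ 0.690 µA

Total conductance ΣG = 1/2.54 + 1/1.48 + 1/18.3 + 1/58.8 = 1.141 (units of 1/MΩ).
Current divider: I(R_c) = I_0 · G_k/ΣG = 14.4 × (0.05464/1.141) = 14.4 × 0.04789 = 0.6896 µA.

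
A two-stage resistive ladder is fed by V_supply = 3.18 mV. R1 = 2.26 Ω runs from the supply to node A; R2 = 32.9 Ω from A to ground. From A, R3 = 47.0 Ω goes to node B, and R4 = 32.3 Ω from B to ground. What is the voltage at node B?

V_B ≈ 1.18 mV

Looking into the second stage from A: R3 + R4 = 79.30 Ω appears in parallel with R2.
R2 ‖ (R3+R4) = 23.25 Ω.
V_A = 3.18 × 23.25/(2.26 + 23.25) = 2.898 mV.
V_B = V_A × 0.4073 = 1.181 mV.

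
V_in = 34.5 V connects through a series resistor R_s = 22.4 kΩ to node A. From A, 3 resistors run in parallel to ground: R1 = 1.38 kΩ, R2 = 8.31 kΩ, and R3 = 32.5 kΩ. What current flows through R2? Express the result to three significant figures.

I ≈ 0.201 mA

Equivalent of the parallel group: R_p = 1.142 kΩ.
V_A = 34.5 × 1.142/23.54 = 1.673 V.
Branch current I = V_A/R2 = 1.673/8.31 = 0.2014 mA.
(Check via current divider: I_total = 1.465 mA; share G_k/ΣG = 0.1374 → same result.)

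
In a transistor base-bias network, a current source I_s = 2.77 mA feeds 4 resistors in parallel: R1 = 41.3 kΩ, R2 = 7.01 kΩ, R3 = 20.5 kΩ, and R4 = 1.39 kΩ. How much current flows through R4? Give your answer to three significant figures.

I ≈ 2.13 mA

Conductances: ΣG = 1/41.3 + 1/7.01 + 1/20.5 + 1/1.39 = 0.9351 (1/kΩ).
By the current-divider rule, I = I_s · G_k/ΣG = 2.77 × 0.7694 = 2.131 mA.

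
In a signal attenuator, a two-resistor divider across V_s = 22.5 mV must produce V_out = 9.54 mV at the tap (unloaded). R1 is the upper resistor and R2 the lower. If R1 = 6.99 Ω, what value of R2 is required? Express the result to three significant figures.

V_out/V_s = R2/(R1+R2) = 0.4240.
R2 = R1 · 0.4240/(1 − 0.4240) = 5.145 Ω.

R2 ≈ 5.15 Ω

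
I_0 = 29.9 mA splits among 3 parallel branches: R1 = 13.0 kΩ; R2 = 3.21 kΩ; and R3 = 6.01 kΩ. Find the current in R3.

I ≈ 8.97 mA

ΣG = 1/13.0 + 1/3.21 + 1/6.01 = 0.5548.
By the current-divider rule, I = I_0 · G_k/ΣG = 29.9 × 0.2999 = 8.967 mA.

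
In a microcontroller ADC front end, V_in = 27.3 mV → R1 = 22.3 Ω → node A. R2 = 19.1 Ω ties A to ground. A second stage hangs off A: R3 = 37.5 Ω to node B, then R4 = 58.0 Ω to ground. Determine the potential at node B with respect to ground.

V_B ≈ 6.91 mV

Node A sees R2 in parallel with the series input of stage 2, R3 + R4 = 95.50 Ω.
R2 ‖ (R3+R4) = 15.92 Ω.
First divider: V_A = V_in · 15.92/(22.3 + 15.92) = 11.37 mV.
V_B = V_A × 0.6073 = 6.905 mV.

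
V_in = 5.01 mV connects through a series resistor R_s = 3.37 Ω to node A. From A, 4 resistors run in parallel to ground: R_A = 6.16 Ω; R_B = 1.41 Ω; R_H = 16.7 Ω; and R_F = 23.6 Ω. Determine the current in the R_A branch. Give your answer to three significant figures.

I ≈ 0.190 mA

Parallel bank: R_p = 1/(1/6.16 + 1/1.41 + 1/16.7 + 1/23.6) = 1.027 Ω.
V_A = 5.01 × 1.027/4.397 = 1.170 mV.
I(R_A) = V_A / R_A = 1.170/6.16 = 0.1899 mA.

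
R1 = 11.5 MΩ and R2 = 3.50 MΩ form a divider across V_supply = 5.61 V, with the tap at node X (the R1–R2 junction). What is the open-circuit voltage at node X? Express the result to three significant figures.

V_th is the unloaded tap voltage: V_supply · R2/(R1+R2) = 5.61 × 0.2333 = 1.309 V.

V_th ≈ 1.31 V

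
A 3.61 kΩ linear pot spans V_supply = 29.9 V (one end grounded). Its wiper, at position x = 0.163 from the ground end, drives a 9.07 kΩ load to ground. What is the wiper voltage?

V_out ≈ 4.62 V

Lower segment x·R_p = 0.5884 kΩ; upper segment (1−x)·R_p = 3.022 kΩ.
R_L loads the lower segment: effective lower R = 0.5526 kΩ.
V_out = 29.9 × 0.5526/(3.022 + 0.5526) = 4.623 V.
(Unloaded: V_out = x·V_supply = 4.87 V.)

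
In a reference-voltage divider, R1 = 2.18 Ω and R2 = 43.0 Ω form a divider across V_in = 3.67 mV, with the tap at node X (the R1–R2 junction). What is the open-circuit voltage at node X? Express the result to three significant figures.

With X open, the divider is unloaded: V_th = 3.67 × 43.0/45.18 = 3.493 mV.

V_th ≈ 3.49 mV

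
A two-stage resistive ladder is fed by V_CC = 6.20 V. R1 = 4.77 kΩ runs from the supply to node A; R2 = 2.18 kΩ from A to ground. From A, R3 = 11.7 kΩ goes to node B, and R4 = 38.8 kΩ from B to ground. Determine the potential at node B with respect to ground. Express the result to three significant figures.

V_B ≈ 1.45 V

Node A sees R2 in parallel with the series input of stage 2, R3 + R4 = 50.50 kΩ.
Effective lower resistance at A: R2 ‖ 50.50 = 2.090 kΩ.
V_A = 6.20 × 2.090/(4.77 + 2.090) = 1.889 V.
Then the unloaded second divider: V_B = V_A × R4/(R3+R4) = 1.889 × 0.7683 = 1.451 V.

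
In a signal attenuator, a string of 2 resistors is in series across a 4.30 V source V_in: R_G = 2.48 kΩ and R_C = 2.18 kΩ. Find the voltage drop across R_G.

V ≈ 2.29 V

Total series resistance ΣR = 2.48 + 2.18 = 4.660 kΩ.
By the voltage-divider rule, V = 4.30 × 2.480/4.660 = 2.288 V.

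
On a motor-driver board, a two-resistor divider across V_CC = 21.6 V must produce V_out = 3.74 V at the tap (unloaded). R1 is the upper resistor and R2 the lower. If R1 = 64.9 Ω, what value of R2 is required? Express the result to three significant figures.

R2 ≈ 13.6 Ω

The divider ratio is R2/(R1+R2) = 3.74/21.6 = 0.1731.
R2 = R1 · 0.1731/(1 − 0.1731) = 13.59 Ω.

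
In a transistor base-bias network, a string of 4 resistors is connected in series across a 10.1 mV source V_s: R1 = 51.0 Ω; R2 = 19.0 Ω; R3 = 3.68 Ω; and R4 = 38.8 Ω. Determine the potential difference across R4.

V ≈ 3.48 mV

Series total: ΣR = 51.0 + 19.0 + 3.68 + 38.8 = 112.5 Ω.
Voltage divider: V = V_s · (38.80 / 112.5) = 10.1 × 0.3450 = 3.484 mV.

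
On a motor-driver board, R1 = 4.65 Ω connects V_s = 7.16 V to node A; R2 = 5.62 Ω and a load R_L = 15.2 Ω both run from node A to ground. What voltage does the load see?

V_out ≈ 3.36 V

R2 ‖ R_L = (5.62 × 15.2)/(5.62 + 15.2) = 4.103 Ω.
Then V_out = V_s · R2'/(R1 + R2') = 7.16 × 4.103/8.753 = 3.356 V.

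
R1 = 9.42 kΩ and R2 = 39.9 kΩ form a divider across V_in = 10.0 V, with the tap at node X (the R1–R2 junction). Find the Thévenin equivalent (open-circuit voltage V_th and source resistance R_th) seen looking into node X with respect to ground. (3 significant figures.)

Open-circuit (no load on X): V_th = V_in · R2/(R1 + R2) = 10.0 × 39.9/(9.420 + 39.9) = 8.090 V.
Looking into X with the source shorted: R_th = R1·R2/(R1+R2) = 9.420 × 39.9/49.32 = 7.621 kΩ.

V_th ≈ 8.09 V, R_th ≈ 7.62 kΩ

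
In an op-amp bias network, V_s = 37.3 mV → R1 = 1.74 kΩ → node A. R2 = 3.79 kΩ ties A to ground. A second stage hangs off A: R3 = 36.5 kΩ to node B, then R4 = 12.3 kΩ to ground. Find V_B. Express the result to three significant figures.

The second stage (R3 + R4 = 48.80 kΩ) loads node A in parallel with R2.
R2 ‖ (R3+R4) = 3.517 kΩ.
V_A = 37.3 × 3.517/(1.74 + 3.517) = 24.95 mV.
V_B = V_A × 0.2520 = 6.290 mV.

V_B ≈ 6.29 mV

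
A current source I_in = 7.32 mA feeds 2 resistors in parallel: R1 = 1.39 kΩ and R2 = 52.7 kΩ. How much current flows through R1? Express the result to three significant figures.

I ≈ 7.13 mA

Two-branch current divider: I_k = I_in · R_other/(R_1 + R_2).
So I = 7.32 × 52.7/54.09 = 7.132 mA.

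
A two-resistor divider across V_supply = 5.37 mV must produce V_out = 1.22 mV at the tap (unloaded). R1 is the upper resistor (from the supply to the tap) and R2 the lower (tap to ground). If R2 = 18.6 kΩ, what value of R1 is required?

Required fraction k = V_out/V_supply = 0.2272.
So R1 = R2 · (V_supply/V_out − 1) = 18.6 × (5.37/1.22 − 1) = 18.6 × 3.402 = 63.27 kΩ.

R1 ≈ 63.3 kΩ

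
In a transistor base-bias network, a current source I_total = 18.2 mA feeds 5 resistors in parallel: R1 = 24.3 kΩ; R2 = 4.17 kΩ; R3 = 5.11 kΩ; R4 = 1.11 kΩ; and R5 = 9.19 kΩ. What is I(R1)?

I ≈ 0.504 mA

Conductances: ΣG = 1/24.3 + 1/4.17 + 1/5.11 + 1/1.11 + 1/9.19 = 1.486 (1/kΩ).
Current divider: I(R1) = I_total · G_k/ΣG = 18.2 × (0.04115/1.486) = 18.2 × 0.02769 = 0.5039 mA.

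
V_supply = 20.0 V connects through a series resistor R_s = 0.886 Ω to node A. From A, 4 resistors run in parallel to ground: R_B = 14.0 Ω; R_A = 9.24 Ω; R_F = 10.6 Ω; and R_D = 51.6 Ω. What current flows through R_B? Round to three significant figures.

I ≈ 1.13 A

Combine the parallel branches: R_p = (1/14.0 + 1/9.24 + 1/10.6 + 1/51.6)⁻¹ = 3.409 Ω.
V_A = 20.0 × 3.409/4.295 = 15.87 V.
I(R_B) = V_A / R_B = 15.87/14.0 = 1.134 A.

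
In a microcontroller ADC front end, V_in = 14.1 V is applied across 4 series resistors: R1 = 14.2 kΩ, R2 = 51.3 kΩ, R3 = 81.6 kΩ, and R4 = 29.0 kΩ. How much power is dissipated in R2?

P ≈ 0.329 mW

The common current is I = 14.1/176.1 = 0.08007 mA.
P = I²R = 0.006411 × 51.3 = 0.3289 mW.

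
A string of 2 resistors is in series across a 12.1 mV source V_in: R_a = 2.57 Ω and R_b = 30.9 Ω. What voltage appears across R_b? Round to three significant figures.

ΣR = 2.57 + 30.9 = 33.47 Ω.
V = V_in · R/ΣR = 12.1 × 0.9232 = 11.17 mV.

V ≈ 11.2 mV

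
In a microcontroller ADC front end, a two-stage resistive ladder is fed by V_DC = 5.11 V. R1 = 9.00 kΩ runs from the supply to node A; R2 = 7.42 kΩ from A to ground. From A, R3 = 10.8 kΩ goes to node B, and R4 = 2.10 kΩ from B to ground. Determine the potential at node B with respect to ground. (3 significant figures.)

V_B ≈ 0.286 V

Node A sees R2 in parallel with the series input of stage 2, R3 + R4 = 12.90 kΩ.
Effective lower resistance at A: R2 ‖ 12.90 = 4.711 kΩ.
V_A = 5.11 × 4.711/(9.00 + 4.711) = 1.756 V.
V_B = V_A × 0.1628 = 0.2858 V.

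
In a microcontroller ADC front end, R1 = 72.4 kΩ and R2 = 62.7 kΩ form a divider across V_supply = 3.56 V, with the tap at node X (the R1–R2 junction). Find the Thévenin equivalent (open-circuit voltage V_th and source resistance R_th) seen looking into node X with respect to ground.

V_th ≈ 1.65 V, R_th ≈ 33.6 kΩ

With X open, the divider is unloaded: V_th = 3.56 × 62.7/135.1 = 1.652 V.
With V_supply suppressed (replaced by a short), R_th = R1 ‖ R2 = (72.40 × 62.7)/(72.40 + 62.7) = 33.60 kΩ.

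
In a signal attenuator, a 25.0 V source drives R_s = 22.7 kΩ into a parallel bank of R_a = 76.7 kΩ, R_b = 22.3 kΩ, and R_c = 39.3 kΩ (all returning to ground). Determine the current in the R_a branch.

Parallel bank: R_p = 1/(1/76.7 + 1/22.3 + 1/39.3) = 12.00 kΩ.
V_A = 25.0 × 12.00/34.70 = 8.646 V.
I(R_a) = V_A / R_a = 8.646/76.7 = 0.1127 mA.

I ≈ 0.113 mA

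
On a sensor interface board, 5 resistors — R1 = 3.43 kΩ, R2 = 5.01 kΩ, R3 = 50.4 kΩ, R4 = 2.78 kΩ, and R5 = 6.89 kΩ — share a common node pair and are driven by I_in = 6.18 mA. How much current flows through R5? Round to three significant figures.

I ≈ 0.883 mA

Conductances: ΣG = 1/3.43 + 1/5.01 + 1/50.4 + 1/2.78 + 1/6.89 = 1.016 (1/kΩ).
By the current-divider rule, I = I_in · G_k/ΣG = 6.18 × 0.1429 = 0.8830 mA.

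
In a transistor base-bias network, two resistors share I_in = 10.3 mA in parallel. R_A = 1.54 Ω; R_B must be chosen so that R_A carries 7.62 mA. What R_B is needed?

In a two-way split, I_A/I_in = R_B/(R_A + R_B).
With f = 0.7398, R_B = R_A · f/(1−f) = 1.54 × 2.843 = 4.379 Ω.

R_B ≈ 4.38 Ω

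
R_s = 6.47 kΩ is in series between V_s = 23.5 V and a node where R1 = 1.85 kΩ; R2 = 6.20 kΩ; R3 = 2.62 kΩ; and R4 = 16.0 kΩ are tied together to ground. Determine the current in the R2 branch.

I ≈ 0.450 mA

Parallel bank: R_p = 1/(1/1.85 + 1/6.20 + 1/2.62 + 1/16.0) = 0.8726 kΩ.
V_A = 23.5 × 0.8726/7.343 = 2.793 V.
Branch current I = V_A/R2 = 2.793/6.20 = 0.4504 mA.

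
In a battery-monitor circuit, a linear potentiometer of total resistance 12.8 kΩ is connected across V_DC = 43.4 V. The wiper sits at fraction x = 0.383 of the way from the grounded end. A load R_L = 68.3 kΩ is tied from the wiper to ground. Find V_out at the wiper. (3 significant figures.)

V_out ≈ 15.9 V

The pot divides into 7.898 kΩ above the wiper and 4.902 kΩ below.
(x·R_p) ‖ R_L = 4.574 kΩ.
V_out = 43.4 × 4.574/(7.898 + 4.574) = 15.92 V.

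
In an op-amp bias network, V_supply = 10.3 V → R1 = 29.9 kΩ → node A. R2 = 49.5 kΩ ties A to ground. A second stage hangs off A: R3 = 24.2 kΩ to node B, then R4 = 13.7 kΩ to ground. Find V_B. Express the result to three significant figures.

V_B ≈ 1.56 V

Looking into the second stage from A: R3 + R4 = 37.90 kΩ appears in parallel with R2.
R2 ‖ (R3+R4) = 21.47 kΩ.
V_A = 10.3 × 21.47/(29.9 + 21.47) = 4.304 V.
Then the unloaded second divider: V_B = V_A × R4/(R3+R4) = 4.304 × 0.3615 = 1.556 V.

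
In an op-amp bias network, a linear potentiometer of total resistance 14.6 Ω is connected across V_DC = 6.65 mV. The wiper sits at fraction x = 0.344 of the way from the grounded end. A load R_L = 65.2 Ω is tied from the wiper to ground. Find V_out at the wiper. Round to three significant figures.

V_out ≈ 2.18 mV

Lower segment x·R_p = 5.022 Ω; upper segment (1−x)·R_p = 9.578 Ω.
Lower segment in parallel with the load: 5.022 ‖ 65.2 = 4.663 Ω.
V_out = 6.65 × 4.663/(9.578 + 4.663) = 2.178 mV.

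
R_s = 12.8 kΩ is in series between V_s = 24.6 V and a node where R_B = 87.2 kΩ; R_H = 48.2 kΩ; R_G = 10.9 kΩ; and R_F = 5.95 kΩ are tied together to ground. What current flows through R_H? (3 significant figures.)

Combine the parallel branches: R_p = (1/87.2 + 1/48.2 + 1/10.9 + 1/5.95)⁻¹ = 3.424 kΩ.
V_A = 24.6 × 3.424/16.22 = 5.192 V.
Branch current I = V_A/R_H = 5.192/48.2 = 0.1077 mA.

I ≈ 0.108 mA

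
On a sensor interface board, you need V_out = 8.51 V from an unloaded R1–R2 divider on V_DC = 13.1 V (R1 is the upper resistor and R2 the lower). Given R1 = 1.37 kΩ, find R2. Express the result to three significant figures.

The divider ratio is R2/(R1+R2) = 8.51/13.1 = 0.6496.
Rearranging, R2 = R1·k/(1−k) = 1.37 × 1.854 = 2.540 kΩ.

R2 ≈ 2.54 kΩ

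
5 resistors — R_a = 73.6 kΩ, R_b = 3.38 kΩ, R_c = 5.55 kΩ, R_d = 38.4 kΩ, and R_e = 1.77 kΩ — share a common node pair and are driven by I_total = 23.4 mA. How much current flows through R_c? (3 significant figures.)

Total conductance ΣG = 1/73.6 + 1/3.38 + 1/5.55 + 1/38.4 + 1/1.77 = 1.081 (units of 1/kΩ).
Current divider: I(R_c) = I_total · G_k/ΣG = 23.4 × (0.1802/1.081) = 23.4 × 0.1667 = 3.902 mA.

I ≈ 3.90 mA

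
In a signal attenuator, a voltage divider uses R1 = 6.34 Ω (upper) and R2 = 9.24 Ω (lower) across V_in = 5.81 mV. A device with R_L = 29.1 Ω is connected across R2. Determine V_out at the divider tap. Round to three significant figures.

First combine the lower leg with the load: R2 ‖ R_L = 7.013 Ω.
Voltage divider with the loaded lower leg: V_out = 5.81 × 7.013/(6.34 + 7.013) = 5.81 × 0.5252 = 3.051 mV.

V_out ≈ 3.05 mV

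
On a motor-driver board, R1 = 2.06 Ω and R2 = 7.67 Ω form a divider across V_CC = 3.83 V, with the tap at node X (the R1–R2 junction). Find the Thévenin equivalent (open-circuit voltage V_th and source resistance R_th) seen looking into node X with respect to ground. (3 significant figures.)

With X open, the divider is unloaded: V_th = 3.83 × 7.67/9.730 = 3.019 V.
With V_CC suppressed (replaced by a short), R_th = R1 ‖ R2 = (2.060 × 7.67)/(2.060 + 7.67) = 1.624 Ω.

V_th ≈ 3.02 V, R_th ≈ 1.62 Ω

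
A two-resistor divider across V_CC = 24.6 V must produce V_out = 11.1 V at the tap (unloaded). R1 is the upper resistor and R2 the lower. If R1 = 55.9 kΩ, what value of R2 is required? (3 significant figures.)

R2 ≈ 46.0 kΩ

Required fraction k = V_out/V_CC = 0.4512.
So R2 = R1 · V_out/(V_CC − V_out) = 55.9 × 11.1/(24.6 − 11.1) = 55.9 × 0.8222 = 45.96 kΩ.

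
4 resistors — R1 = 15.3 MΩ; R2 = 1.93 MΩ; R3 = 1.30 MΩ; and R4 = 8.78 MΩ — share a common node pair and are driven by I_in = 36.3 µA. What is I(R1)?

I ≈ 1.62 µA

Total conductance ΣG = 1/15.3 + 1/1.93 + 1/1.30 + 1/8.78 = 1.467 (units of 1/MΩ).
R1 takes the fraction G_k/ΣG = 0.06536/1.467 = 0.04456, so I = 36.3 × 0.04456 = 1.618 µA.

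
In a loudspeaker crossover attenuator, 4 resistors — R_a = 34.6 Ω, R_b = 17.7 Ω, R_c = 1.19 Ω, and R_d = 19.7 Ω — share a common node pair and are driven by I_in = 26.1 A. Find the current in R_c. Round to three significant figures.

Total conductance ΣG = 1/34.6 + 1/17.7 + 1/1.19 + 1/19.7 = 0.9765 (units of 1/Ω).
Current divider: I(R_c) = I_in · G_k/ΣG = 26.1 × (0.8403/0.9765) = 26.1 × 0.8606 = 22.46 A.

I ≈ 22.5 A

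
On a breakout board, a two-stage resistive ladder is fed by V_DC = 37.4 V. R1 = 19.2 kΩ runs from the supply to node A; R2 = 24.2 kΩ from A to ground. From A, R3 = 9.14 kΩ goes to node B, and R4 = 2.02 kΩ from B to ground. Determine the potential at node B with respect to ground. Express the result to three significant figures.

V_B ≈ 1.93 V

Looking into the second stage from A: R3 + R4 = 11.16 kΩ appears in parallel with R2.
R2 ‖ (R3+R4) = 7.638 kΩ.
So V_A = 37.4 × 0.2846 = 10.64 V.
V_B = V_A × 0.1810 = 1.927 V.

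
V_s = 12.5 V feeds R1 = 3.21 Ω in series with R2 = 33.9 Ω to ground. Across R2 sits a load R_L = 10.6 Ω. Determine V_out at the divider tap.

V_out ≈ 8.94 V

R2 ‖ R_L = (33.9 × 10.6)/(33.9 + 10.6) = 8.075 Ω.
Then V_out = V_s · R2'/(R1 + R2') = 12.5 × 8.075/11.29 = 8.944 V.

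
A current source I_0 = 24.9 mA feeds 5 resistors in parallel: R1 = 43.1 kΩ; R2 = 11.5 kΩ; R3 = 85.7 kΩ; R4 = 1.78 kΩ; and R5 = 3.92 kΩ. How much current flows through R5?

I ≈ 6.77 mA

ΣG = 1/43.1 + 1/11.5 + 1/85.7 + 1/1.78 + 1/3.92 = 0.9387.
By the current-divider rule, I = I_0 · G_k/ΣG = 24.9 × 0.2718 = 6.767 mA.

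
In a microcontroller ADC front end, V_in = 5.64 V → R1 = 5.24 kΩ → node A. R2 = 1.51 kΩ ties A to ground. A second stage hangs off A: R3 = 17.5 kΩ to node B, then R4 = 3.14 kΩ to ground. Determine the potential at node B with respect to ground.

V_B ≈ 0.182 V

Looking into the second stage from A: R3 + R4 = 20.64 kΩ appears in parallel with R2.
Effective lower resistance at A: R2 ‖ 20.64 = 1.407 kΩ.
V_A = 5.64 × 1.407/(5.24 + 1.407) = 1.194 V.
Stage 2 is unloaded, so V_B = V_A · R4/(R3+R4) = 1.194 × 3.14/20.64 = 0.1816 V.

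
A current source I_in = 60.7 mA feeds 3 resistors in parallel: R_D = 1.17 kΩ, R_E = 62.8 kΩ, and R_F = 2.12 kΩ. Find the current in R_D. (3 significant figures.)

Conductances: ΣG = 1/1.17 + 1/62.8 + 1/2.12 = 1.342 (1/kΩ).
Current divider: I(R_D) = I_in · G_k/ΣG = 60.7 × (0.8547/1.342) = 60.7 × 0.6367 = 38.65 mA.

I ≈ 38.6 mA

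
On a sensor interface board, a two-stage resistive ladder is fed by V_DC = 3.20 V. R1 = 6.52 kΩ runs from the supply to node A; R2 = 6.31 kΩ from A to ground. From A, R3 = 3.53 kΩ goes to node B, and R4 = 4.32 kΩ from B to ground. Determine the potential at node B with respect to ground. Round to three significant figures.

V_B ≈ 0.615 V

Node A sees R2 in parallel with the series input of stage 2, R3 + R4 = 7.850 kΩ.
Effective lower resistance at A: R2 ‖ 7.850 = 3.498 kΩ.
So V_A = 3.20 × 0.3492 = 1.117 V.
Then the unloaded second divider: V_B = V_A × R4/(R3+R4) = 1.117 × 0.5503 = 0.6149 V.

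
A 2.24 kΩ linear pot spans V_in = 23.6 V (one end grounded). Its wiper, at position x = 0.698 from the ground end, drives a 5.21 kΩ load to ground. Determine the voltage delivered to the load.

The pot divides into 0.6765 kΩ above the wiper and 1.564 kΩ below.
Lower segment in parallel with the load: 1.564 ‖ 5.21 = 1.203 kΩ.
Loaded-divider output: V_out = 23.6 × 0.6400 = 15.10 V.

V_out ≈ 15.1 V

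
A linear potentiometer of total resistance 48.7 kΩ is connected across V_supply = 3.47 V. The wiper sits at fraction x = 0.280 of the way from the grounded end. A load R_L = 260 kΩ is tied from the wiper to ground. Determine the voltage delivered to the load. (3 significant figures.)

V_out ≈ 0.936 V

Lower segment x·R_p = 13.64 kΩ; upper segment (1−x)·R_p = 35.06 kΩ.
(x·R_p) ‖ R_L = 12.96 kΩ.
Loaded-divider output: V_out = 3.47 × 0.2698 = 0.9362 V.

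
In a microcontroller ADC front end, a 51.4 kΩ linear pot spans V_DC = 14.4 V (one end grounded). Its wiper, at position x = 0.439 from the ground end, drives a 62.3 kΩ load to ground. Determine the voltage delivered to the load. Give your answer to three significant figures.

The pot divides into 28.84 kΩ above the wiper and 22.56 kΩ below.
(x·R_p) ‖ R_L = 16.56 kΩ.
V_out = 14.4 × 16.56/(28.84 + 16.56) = 5.254 V.

V_out ≈ 5.25 V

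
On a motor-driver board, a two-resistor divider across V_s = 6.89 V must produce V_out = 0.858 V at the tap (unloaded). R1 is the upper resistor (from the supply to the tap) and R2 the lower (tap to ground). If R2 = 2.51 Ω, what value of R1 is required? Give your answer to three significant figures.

R1 ≈ 17.6 Ω

The divider ratio is R2/(R1+R2) = 0.858/6.89 = 0.1245.
So R1 = R2 · (V_s/V_out − 1) = 2.51 × (6.89/0.858 − 1) = 2.51 × 7.030 = 17.65 Ω.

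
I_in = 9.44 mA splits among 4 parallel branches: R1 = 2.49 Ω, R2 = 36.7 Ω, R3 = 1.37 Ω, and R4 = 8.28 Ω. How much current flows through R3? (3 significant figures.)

I ≈ 5.39 mA

ΣG = 1/2.49 + 1/36.7 + 1/1.37 + 1/8.28 = 1.280.
By the current-divider rule, I = I_in · G_k/ΣG = 9.44 × 0.5705 = 5.385 mA.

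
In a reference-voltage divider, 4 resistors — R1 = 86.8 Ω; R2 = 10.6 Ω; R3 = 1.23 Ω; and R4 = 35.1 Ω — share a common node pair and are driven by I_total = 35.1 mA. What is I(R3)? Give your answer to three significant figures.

I ≈ 30.1 mA

Total conductance ΣG = 1/86.8 + 1/10.6 + 1/1.23 + 1/35.1 = 0.9474 (units of 1/Ω).
R3 takes the fraction G_k/ΣG = 0.8130/0.9474 = 0.8582, so I = 35.1 × 0.8582 = 30.12 mA.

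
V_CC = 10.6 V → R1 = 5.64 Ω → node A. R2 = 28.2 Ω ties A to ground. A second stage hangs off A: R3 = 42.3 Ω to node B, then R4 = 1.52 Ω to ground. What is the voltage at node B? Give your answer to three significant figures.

V_B ≈ 0.277 V

Node A sees R2 in parallel with the series input of stage 2, R3 + R4 = 43.82 Ω.
R2 ‖ (R3+R4) = 17.16 Ω.
First divider: V_A = V_CC · 17.16/(5.64 + 17.16) = 7.978 V.
V_B = V_A × 0.03469 = 0.2767 V.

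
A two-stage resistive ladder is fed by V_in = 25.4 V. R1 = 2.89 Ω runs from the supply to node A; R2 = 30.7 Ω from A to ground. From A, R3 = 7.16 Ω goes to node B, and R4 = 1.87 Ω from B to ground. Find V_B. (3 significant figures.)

The second stage (R3 + R4 = 9.030 Ω) loads node A in parallel with R2.
R2 ‖ (R3+R4) = 6.978 Ω.
First divider: V_A = V_in · 6.978/(2.89 + 6.978) = 17.96 V.
V_B = V_A × 0.2071 = 3.719 V.

V_B ≈ 3.72 V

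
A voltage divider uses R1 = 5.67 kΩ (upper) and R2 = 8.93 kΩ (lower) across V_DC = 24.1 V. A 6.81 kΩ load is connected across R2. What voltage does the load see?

V_out ≈ 9.77 V

First combine the lower leg with the load: R2 ‖ R_L = 3.864 kΩ.
Then V_out = V_DC · R2'/(R1 + R2') = 24.1 × 3.864/9.534 = 9.767 V.
(Unloaded it would be 14.7 V; the load pulls it down.)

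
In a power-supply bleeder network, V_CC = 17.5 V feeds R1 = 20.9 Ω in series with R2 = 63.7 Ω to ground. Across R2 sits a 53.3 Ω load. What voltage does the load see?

V_out ≈ 10.2 V

The load sits in parallel with R2, giving an effective lower resistance R2' = R2·R_L/(R2+R_L) = 29.02 Ω.
Then V_out = V_CC · R2'/(R1 + R2') = 17.5 × 29.02/49.92 = 10.17 V.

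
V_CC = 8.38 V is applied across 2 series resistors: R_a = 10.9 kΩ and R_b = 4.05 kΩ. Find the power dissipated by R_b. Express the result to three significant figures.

P ≈ 1.27 mW

Series current I = V_CC/ΣR = 8.38/14.95 = 0.5605 mA.
P = I²R = 0.3142 × 4.05 = 1.273 mW.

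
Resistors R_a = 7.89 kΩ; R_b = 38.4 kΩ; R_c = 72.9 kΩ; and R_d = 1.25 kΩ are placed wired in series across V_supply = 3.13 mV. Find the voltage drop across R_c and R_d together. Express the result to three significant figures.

Series total: ΣR = 7.89 + 38.4 + 72.9 + 1.25 = 120.4 kΩ.
R_{R_c..R_d} = 72.9 + 1.25 = 74.15 kΩ.
Voltage divider: V = V_supply · (74.15 / 120.4) = 3.13 × 0.6157 = 1.927 mV.

V ≈ 1.93 mV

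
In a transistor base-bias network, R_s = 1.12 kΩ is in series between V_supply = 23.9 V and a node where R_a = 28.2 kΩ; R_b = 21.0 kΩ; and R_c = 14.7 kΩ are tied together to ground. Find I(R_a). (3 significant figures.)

I ≈ 0.725 mA

Parallel bank: R_p = 1/(1/28.2 + 1/21.0 + 1/14.7) = 6.618 kΩ.
V_A by voltage divider: V_A = 23.9 × 6.618/(1.12 + 6.618) = 20.44 V.
Branch current I = V_A/R_a = 20.44/28.2 = 0.7248 mA.
(Equivalently: I_total = 3.089 mA, then current-divider fraction G_k/ΣG = 0.2347.)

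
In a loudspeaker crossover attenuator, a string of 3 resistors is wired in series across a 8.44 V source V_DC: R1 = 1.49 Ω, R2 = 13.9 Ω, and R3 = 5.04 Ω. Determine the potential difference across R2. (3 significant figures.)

ΣR = 1.49 + 13.9 + 5.04 = 20.43 Ω.
By the voltage-divider rule, V = 8.44 × 13.90/20.43 = 5.742 V.

V ≈ 5.74 V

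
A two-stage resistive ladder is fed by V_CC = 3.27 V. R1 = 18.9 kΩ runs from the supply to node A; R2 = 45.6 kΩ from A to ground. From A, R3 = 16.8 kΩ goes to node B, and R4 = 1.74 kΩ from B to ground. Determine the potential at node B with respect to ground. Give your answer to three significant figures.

The second stage (R3 + R4 = 18.54 kΩ) loads node A in parallel with R2.
Effective lower resistance at A: R2 ‖ 18.54 = 13.18 kΩ.
V_A = 3.27 × 13.18/(18.9 + 13.18) = 1.344 V.
V_B = V_A × 0.09385 = 0.1261 V.

V_B ≈ 0.126 V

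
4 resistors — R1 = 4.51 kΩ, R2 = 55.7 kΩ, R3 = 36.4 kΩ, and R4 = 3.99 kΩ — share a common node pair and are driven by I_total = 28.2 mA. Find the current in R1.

I ≈ 12.1 mA

Conductances: ΣG = 1/4.51 + 1/55.7 + 1/36.4 + 1/3.99 = 0.5178 (1/kΩ).
R1 takes the fraction G_k/ΣG = 0.2217/0.5178 = 0.4282, so I = 28.2 × 0.4282 = 12.08 mA.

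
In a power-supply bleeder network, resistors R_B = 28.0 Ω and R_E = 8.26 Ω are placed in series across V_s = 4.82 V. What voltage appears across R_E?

V ≈ 1.10 V

Total series resistance ΣR = 28.0 + 8.26 = 36.26 Ω.
By the voltage-divider rule, V = 4.82 × 8.260/36.26 = 1.098 V.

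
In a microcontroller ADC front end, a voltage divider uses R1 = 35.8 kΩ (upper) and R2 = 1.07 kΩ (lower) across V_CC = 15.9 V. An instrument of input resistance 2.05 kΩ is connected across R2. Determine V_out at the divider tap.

The load sits in parallel with R2, giving an effective lower resistance R2' = R2·R_L/(R2+R_L) = 0.7030 kΩ.
Then V_out = V_CC · R2'/(R1 + R2') = 15.9 × 0.7030/36.50 = 0.3062 V.
(Unloaded it would be 0.461 V; the load pulls it down.)

V_out ≈ 0.306 V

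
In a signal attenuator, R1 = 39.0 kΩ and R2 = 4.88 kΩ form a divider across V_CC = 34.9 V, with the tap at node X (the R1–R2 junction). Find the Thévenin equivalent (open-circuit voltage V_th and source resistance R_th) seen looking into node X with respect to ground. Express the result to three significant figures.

Open-circuit (no load on X): V_th = V_CC · R2/(R1 + R2) = 34.9 × 4.88/(39.00 + 4.88) = 3.881 V.
Zeroing V_CC shorts the top of R1 to ground, so R_th = R1 ‖ R2 = 4.337 kΩ.

V_th ≈ 3.88 V, R_th ≈ 4.34 kΩ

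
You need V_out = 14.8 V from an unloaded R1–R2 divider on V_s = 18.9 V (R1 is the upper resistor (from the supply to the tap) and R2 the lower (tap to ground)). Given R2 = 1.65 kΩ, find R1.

R1 ≈ 0.457 kΩ

Required fraction k = V_out/V_s = 0.7831.
So R1 = R2 · (V_s/V_out − 1) = 1.65 × (18.9/14.8 − 1) = 1.65 × 0.2770 = 0.4571 kΩ.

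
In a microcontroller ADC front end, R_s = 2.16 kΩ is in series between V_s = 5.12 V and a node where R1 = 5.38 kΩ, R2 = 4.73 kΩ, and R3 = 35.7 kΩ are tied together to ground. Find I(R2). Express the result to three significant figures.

Parallel bank: R_p = 1/(1/5.38 + 1/4.73 + 1/35.7) = 2.351 kΩ.
Node voltage V_A = V_s · R_p/(R_s + R_p) = 5.12 × 0.5212 = 2.669 V.
I(R2) = V_A / R2 = 2.669/4.73 = 0.5642 mA.

I ≈ 0.564 mA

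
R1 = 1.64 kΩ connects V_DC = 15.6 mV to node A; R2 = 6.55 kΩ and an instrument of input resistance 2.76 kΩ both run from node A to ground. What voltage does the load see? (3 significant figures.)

V_out ≈ 8.46 mV

R2 ‖ R_L = (6.55 × 2.76)/(6.55 + 2.76) = 1.942 kΩ.
Voltage divider with the loaded lower leg: V_out = 15.6 × 1.942/(1.64 + 1.942) = 15.6 × 0.5421 = 8.457 mV.
(Unloaded it would be 12.5 mV; the load pulls it down.)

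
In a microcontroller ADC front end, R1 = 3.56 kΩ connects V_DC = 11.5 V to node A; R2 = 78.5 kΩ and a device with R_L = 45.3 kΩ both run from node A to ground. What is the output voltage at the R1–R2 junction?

First combine the lower leg with the load: R2 ‖ R_L = 28.72 kΩ.
Then V_out = V_DC · R2'/(R1 + R2') = 11.5 × 28.72/32.28 = 10.23 V.

V_out ≈ 10.2 V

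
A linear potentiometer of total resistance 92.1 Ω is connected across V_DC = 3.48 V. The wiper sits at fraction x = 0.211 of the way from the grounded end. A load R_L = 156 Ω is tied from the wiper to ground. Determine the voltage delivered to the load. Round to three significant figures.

Split the track: R_lower = x·R_p = 19.43 Ω, R_upper = (1−x)·R_p = 72.67 Ω.
Lower segment in parallel with the load: 19.43 ‖ 156 = 17.28 Ω.
Loaded-divider output: V_out = 3.48 × 0.1921 = 0.6686 V.

V_out ≈ 0.669 V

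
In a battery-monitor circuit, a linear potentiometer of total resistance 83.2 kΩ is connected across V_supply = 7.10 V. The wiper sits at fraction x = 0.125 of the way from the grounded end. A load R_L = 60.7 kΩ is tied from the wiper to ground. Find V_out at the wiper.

V_out ≈ 0.772 V

Lower segment x·R_p = 10.40 kΩ; upper segment (1−x)·R_p = 72.80 kΩ.
Lower segment in parallel with the load: 10.40 ‖ 60.7 = 8.879 kΩ.
Loaded-divider output: V_out = 7.10 × 0.1087 = 0.7718 V.
(Unloaded: V_out = x·V_supply = 0.887 V.)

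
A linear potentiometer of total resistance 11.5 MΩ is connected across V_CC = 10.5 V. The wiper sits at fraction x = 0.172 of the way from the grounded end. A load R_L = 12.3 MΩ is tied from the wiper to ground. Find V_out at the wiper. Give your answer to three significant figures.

V_out ≈ 1.59 V

Split the track: R_lower = x·R_p = 1.978 MΩ, R_upper = (1−x)·R_p = 9.522 MΩ.
(x·R_p) ‖ R_L = 1.704 MΩ.
Loaded-divider output: V_out = 10.5 × 0.1518 = 1.594 V.
(Unloaded: V_out = x·V_CC = 1.81 V.)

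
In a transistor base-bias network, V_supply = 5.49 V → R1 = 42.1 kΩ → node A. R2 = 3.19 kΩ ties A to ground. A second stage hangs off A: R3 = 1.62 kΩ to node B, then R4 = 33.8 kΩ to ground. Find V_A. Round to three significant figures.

Node A sees R2 in parallel with the series input of stage 2, R3 + R4 = 35.42 kΩ.
R2 ‖ (R3+R4) = 2.926 kΩ.
First divider: V_A = V_supply · 2.926/(42.1 + 2.926) = 0.3568 V.

V_A ≈ 0.357 V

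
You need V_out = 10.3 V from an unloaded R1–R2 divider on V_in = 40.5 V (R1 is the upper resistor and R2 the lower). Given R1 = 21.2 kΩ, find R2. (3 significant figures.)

R2 ≈ 7.23 kΩ

V_out/V_in = R2/(R1+R2) = 0.2543.
R2 = R1 · 0.2543/(1 − 0.2543) = 7.230 kΩ.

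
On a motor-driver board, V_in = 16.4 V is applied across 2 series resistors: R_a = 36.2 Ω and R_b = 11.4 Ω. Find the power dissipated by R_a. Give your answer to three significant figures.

P ≈ 4.30 W

Series current I = V_in/ΣR = 16.4/47.60 = 0.3445 A.
V(R_a) = I·R = 12.47 V; P = V·I = 12.47 × 0.3445 = 4.297 W.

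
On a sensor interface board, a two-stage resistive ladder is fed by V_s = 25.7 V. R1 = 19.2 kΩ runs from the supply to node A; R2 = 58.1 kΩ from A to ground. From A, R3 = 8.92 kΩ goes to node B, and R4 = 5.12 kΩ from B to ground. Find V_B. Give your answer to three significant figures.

Looking into the second stage from A: R3 + R4 = 14.04 kΩ appears in parallel with R2.
R2 ‖ (R3+R4) = 11.31 kΩ.
V_A = 25.7 × 11.31/(19.2 + 11.31) = 9.526 V.
Then the unloaded second divider: V_B = V_A × R4/(R3+R4) = 9.526 × 0.3647 = 3.474 V.

V_B ≈ 3.47 V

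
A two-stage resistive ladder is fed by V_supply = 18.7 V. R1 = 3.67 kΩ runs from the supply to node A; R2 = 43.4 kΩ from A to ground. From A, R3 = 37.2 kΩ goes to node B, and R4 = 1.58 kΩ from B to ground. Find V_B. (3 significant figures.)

The second stage (R3 + R4 = 38.78 kΩ) loads node A in parallel with R2.
R2 ‖ (R3+R4) = 20.48 kΩ.
First divider: V_A = V_supply · 20.48/(3.67 + 20.48) = 15.86 V.
Stage 2 is unloaded, so V_B = V_A · R4/(R3+R4) = 15.86 × 1.58/38.78 = 0.6461 V.

V_B ≈ 0.646 V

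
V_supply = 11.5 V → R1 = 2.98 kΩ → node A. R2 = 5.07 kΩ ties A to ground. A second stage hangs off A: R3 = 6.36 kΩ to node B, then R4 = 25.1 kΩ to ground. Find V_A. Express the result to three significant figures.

Node A sees R2 in parallel with the series input of stage 2, R3 + R4 = 31.46 kΩ.
R2 ‖ (R3+R4) = 4.366 kΩ.
First divider: V_A = V_supply · 4.366/(2.98 + 4.366) = 6.835 V.

V_A ≈ 6.84 V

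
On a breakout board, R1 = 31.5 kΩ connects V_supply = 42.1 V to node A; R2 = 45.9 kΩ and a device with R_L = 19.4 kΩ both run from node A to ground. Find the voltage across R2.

V_out ≈ 12.7 V

The load sits in parallel with R2, giving an effective lower resistance R2' = R2·R_L/(R2+R_L) = 13.64 kΩ.
Now apply the divider: V_out = 42.1 × 0.3021 = 12.72 V.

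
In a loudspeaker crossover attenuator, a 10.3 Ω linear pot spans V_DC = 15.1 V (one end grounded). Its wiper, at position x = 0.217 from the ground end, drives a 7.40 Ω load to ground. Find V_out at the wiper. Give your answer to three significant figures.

V_out ≈ 2.65 V

Lower segment x·R_p = 2.235 Ω; upper segment (1−x)·R_p = 8.065 Ω.
(x·R_p) ‖ R_L = 1.717 Ω.
Loaded-divider output: V_out = 15.1 × 0.1755 = 2.650 V.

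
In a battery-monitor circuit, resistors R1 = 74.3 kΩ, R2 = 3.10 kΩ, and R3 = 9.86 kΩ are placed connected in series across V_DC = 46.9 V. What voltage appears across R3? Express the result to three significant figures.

Total series resistance ΣR = 74.3 + 3.10 + 9.86 = 87.26 kΩ.
By the voltage-divider rule, V = 46.9 × 9.860/87.26 = 5.299 V.

V ≈ 5.30 V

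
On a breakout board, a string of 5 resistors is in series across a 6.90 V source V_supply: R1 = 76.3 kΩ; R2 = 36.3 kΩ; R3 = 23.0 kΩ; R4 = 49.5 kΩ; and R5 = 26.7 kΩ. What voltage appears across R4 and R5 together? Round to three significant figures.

V ≈ 2.48 V

Total series resistance ΣR = 76.3 + 36.3 + 23.0 + 49.5 + 26.7 = 211.8 kΩ.
R_{R4..R5} = 49.5 + 26.7 = 76.20 kΩ.
V = V_supply · R/ΣR = 6.90 × 0.3598 = 2.482 V.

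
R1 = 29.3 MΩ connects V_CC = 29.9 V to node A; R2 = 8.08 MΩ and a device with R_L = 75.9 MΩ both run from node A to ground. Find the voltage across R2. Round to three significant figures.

V_out ≈ 5.97 V

The load sits in parallel with R2, giving an effective lower resistance R2' = R2·R_L/(R2+R_L) = 7.303 MΩ.
Voltage divider with the loaded lower leg: V_out = 29.9 × 7.303/(29.3 + 7.303) = 29.9 × 0.1995 = 5.965 V.
(Unloaded it would be 6.46 V; the load pulls it down.)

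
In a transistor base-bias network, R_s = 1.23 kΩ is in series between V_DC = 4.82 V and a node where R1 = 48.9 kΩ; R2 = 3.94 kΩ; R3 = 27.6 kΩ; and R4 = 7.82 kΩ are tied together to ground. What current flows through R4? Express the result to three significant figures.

I ≈ 0.400 mA

Equivalent of the parallel group: R_p = 2.281 kΩ.
V_A by voltage divider: V_A = 4.82 × 2.281/(1.23 + 2.281) = 3.132 V.
Branch current I = V_A/R4 = 3.132/7.82 = 0.4004 mA.
(Check via current divider: I_total = 1.373 mA; share G_k/ΣG = 0.2917 → same result.)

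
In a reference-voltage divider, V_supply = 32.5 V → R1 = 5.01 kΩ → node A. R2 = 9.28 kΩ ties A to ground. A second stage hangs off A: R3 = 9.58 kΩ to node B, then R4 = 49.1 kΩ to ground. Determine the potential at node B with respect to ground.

Looking into the second stage from A: R3 + R4 = 58.68 kΩ appears in parallel with R2.
Effective lower resistance at A: R2 ‖ 58.68 = 8.013 kΩ.
V_A = 32.5 × 8.013/(5.01 + 8.013) = 20.00 V.
Then the unloaded second divider: V_B = V_A × R4/(R3+R4) = 20.00 × 0.8367 = 16.73 V.

V_B ≈ 16.7 V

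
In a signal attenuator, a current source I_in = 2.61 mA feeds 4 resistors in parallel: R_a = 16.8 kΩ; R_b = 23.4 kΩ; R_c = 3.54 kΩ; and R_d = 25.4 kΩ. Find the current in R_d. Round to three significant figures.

Conductances: ΣG = 1/16.8 + 1/23.4 + 1/3.54 + 1/25.4 = 0.4241 (1/kΩ).
By the current-divider rule, I = I_in · G_k/ΣG = 2.61 × 0.09283 = 0.2423 mA.

I ≈ 0.242 mA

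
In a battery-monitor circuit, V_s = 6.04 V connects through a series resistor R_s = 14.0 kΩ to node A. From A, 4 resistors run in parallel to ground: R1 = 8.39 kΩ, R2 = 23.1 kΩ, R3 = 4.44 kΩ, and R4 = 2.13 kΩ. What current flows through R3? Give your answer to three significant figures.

I ≈ 0.105 mA

Combine the parallel branches: R_p = (1/8.39 + 1/23.1 + 1/4.44 + 1/2.13)⁻¹ = 1.167 kΩ.
Node voltage V_A = V_s · R_p/(R_s + R_p) = 6.04 × 0.07692 = 0.4646 V.
I(R3) = V_A / R3 = 0.4646/4.44 = 0.1046 mA.
(Check via current divider: I_total = 0.3982 mA; share G_k/ΣG = 0.2627 → same result.)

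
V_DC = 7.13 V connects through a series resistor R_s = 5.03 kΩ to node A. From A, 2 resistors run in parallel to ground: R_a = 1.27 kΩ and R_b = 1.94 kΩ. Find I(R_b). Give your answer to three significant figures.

I ≈ 0.487 mA

Combine the parallel branches: R_p = (1/1.27 + 1/1.94)⁻¹ = 0.7675 kΩ.
V_A by voltage divider: V_A = 7.13 × 0.7675/(5.03 + 0.7675) = 0.9439 V.
I(R_b) = V_A / R_b = 0.9439/1.94 = 0.4866 mA.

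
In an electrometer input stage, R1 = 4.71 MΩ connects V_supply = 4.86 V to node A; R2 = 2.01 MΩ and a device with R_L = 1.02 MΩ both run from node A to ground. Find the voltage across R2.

V_out ≈ 0.610 V

The load sits in parallel with R2, giving an effective lower resistance R2' = R2·R_L/(R2+R_L) = 0.6766 MΩ.
Then V_out = V_supply · R2'/(R1 + R2') = 4.86 × 0.6766/5.387 = 0.6105 V.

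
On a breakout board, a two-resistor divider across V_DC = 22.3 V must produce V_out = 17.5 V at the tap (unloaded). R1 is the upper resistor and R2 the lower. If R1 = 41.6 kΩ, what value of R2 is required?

R2 ≈ 152 kΩ

V_out/V_DC = R2/(R1+R2) = 0.7848.
Rearranging, R2 = R1·k/(1−k) = 41.6 × 3.646 = 151.7 kΩ.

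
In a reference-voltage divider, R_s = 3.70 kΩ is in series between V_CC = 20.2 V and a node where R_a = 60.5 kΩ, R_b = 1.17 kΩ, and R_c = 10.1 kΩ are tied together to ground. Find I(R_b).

I ≈ 3.76 mA

Parallel bank: R_p = 1/(1/60.5 + 1/1.17 + 1/10.1) = 1.031 kΩ.
V_A = 20.2 × 1.031/4.731 = 4.401 V.
Branch current I = V_A/R_b = 4.401/1.17 = 3.762 mA.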